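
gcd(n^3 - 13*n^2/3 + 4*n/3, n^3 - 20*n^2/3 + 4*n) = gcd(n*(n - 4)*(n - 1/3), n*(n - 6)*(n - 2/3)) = n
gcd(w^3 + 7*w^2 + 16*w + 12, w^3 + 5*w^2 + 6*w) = w^2 + 5*w + 6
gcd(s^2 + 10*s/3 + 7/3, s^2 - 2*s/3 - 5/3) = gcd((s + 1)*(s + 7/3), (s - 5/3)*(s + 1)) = s + 1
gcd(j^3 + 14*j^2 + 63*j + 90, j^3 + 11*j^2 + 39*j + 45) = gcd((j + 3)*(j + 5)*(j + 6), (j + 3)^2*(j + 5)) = j^2 + 8*j + 15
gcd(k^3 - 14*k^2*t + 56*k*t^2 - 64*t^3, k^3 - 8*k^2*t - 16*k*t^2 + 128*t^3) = k^2 - 12*k*t + 32*t^2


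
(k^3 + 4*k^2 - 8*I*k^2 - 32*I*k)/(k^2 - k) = (k^2 + k*(4 - 8*I) - 32*I)/(k - 1)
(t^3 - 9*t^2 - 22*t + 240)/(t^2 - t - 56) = (t^2 - t - 30)/(t + 7)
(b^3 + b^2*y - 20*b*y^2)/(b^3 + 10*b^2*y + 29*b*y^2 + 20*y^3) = b*(b - 4*y)/(b^2 + 5*b*y + 4*y^2)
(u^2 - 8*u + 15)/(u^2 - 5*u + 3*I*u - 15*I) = (u - 3)/(u + 3*I)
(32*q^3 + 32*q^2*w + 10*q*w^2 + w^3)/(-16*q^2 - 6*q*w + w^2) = (-16*q^2 - 8*q*w - w^2)/(8*q - w)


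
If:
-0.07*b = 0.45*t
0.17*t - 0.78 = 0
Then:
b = -29.50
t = 4.59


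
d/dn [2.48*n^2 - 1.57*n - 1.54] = 4.96*n - 1.57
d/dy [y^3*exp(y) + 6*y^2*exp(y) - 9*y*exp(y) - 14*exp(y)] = (y^3 + 9*y^2 + 3*y - 23)*exp(y)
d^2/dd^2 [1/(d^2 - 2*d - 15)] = 2*(d^2 - 2*d - 4*(d - 1)^2 - 15)/(-d^2 + 2*d + 15)^3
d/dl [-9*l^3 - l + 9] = -27*l^2 - 1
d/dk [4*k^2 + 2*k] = 8*k + 2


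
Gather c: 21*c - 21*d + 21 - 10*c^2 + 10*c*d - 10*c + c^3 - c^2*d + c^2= c^3 + c^2*(-d - 9) + c*(10*d + 11) - 21*d + 21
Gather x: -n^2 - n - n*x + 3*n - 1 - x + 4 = -n^2 + 2*n + x*(-n - 1) + 3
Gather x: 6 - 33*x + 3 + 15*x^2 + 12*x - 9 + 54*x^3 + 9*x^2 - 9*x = 54*x^3 + 24*x^2 - 30*x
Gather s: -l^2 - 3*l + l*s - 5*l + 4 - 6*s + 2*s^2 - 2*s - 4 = -l^2 - 8*l + 2*s^2 + s*(l - 8)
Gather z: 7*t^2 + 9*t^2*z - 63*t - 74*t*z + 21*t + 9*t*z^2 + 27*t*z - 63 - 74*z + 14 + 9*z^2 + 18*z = 7*t^2 - 42*t + z^2*(9*t + 9) + z*(9*t^2 - 47*t - 56) - 49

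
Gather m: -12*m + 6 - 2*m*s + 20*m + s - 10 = m*(8 - 2*s) + s - 4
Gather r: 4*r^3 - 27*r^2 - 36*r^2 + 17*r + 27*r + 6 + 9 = 4*r^3 - 63*r^2 + 44*r + 15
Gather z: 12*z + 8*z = 20*z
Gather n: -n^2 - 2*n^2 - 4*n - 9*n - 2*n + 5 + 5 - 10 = -3*n^2 - 15*n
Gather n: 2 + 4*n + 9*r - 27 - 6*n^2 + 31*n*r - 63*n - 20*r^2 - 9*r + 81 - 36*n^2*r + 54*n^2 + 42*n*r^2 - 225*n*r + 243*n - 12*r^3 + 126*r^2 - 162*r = n^2*(48 - 36*r) + n*(42*r^2 - 194*r + 184) - 12*r^3 + 106*r^2 - 162*r + 56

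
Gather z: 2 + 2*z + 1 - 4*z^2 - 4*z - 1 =-4*z^2 - 2*z + 2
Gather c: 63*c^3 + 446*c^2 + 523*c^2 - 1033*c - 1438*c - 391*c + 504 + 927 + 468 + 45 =63*c^3 + 969*c^2 - 2862*c + 1944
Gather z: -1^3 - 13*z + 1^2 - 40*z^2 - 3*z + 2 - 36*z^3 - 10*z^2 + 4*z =-36*z^3 - 50*z^2 - 12*z + 2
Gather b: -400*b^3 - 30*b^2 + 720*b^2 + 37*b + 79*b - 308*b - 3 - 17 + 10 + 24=-400*b^3 + 690*b^2 - 192*b + 14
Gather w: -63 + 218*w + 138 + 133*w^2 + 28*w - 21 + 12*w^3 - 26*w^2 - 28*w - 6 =12*w^3 + 107*w^2 + 218*w + 48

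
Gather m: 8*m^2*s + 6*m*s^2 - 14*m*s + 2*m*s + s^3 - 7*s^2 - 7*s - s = 8*m^2*s + m*(6*s^2 - 12*s) + s^3 - 7*s^2 - 8*s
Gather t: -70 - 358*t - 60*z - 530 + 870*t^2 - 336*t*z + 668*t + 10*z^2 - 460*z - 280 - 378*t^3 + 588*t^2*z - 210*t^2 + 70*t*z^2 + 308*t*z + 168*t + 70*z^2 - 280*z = -378*t^3 + t^2*(588*z + 660) + t*(70*z^2 - 28*z + 478) + 80*z^2 - 800*z - 880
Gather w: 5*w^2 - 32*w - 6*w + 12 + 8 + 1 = 5*w^2 - 38*w + 21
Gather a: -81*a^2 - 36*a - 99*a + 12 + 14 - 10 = -81*a^2 - 135*a + 16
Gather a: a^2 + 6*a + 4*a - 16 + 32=a^2 + 10*a + 16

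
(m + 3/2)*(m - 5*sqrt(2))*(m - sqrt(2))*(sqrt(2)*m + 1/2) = sqrt(2)*m^4 - 23*m^3/2 + 3*sqrt(2)*m^3/2 - 69*m^2/4 + 7*sqrt(2)*m^2 + 5*m + 21*sqrt(2)*m/2 + 15/2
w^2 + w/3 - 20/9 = (w - 4/3)*(w + 5/3)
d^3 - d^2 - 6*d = d*(d - 3)*(d + 2)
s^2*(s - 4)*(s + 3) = s^4 - s^3 - 12*s^2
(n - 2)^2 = n^2 - 4*n + 4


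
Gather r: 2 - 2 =0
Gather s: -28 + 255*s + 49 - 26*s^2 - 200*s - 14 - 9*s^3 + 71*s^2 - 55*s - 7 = -9*s^3 + 45*s^2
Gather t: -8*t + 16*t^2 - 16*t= 16*t^2 - 24*t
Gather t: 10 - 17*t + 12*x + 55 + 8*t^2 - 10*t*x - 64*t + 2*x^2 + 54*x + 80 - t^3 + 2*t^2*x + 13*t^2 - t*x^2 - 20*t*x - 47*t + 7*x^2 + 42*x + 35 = -t^3 + t^2*(2*x + 21) + t*(-x^2 - 30*x - 128) + 9*x^2 + 108*x + 180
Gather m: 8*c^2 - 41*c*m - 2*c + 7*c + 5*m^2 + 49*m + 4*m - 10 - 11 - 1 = 8*c^2 + 5*c + 5*m^2 + m*(53 - 41*c) - 22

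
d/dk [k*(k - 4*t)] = 2*k - 4*t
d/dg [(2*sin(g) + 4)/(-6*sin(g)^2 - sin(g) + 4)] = 12*(sin(g)^2 + 4*sin(g) + 1)*cos(g)/(6*sin(g)^2 + sin(g) - 4)^2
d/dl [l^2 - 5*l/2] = 2*l - 5/2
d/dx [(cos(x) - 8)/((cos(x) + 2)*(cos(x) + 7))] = (cos(x)^2 - 16*cos(x) - 86)*sin(x)/((cos(x) + 2)^2*(cos(x) + 7)^2)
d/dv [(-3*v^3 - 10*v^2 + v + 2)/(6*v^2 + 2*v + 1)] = (-18*v^4 - 12*v^3 - 35*v^2 - 44*v - 3)/(36*v^4 + 24*v^3 + 16*v^2 + 4*v + 1)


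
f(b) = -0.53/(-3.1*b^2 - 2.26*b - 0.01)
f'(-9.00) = 0.00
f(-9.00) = 0.00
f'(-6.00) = 0.00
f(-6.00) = 0.01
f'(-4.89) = 0.00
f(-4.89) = 0.01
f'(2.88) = -0.01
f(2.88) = 0.02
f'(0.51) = -0.74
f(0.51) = 0.27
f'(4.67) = -0.00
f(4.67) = 0.01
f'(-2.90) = 0.02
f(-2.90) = 0.03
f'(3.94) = -0.00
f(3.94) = 0.01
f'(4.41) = -0.00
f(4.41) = 0.01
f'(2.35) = -0.02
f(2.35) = 0.02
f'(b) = -0.53*(6.2*b + 2.26)/(-3.1*b^2 - 2.26*b - 0.01)^2 = (-3.286*b - 1.1978)/(3.1*b^2 + 2.26*b + 0.01)^2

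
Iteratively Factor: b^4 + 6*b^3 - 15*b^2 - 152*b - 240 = (b - 5)*(b^3 + 11*b^2 + 40*b + 48) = (b - 5)*(b + 4)*(b^2 + 7*b + 12) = (b - 5)*(b + 4)^2*(b + 3)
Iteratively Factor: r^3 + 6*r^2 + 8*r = (r + 4)*(r^2 + 2*r) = r*(r + 4)*(r + 2)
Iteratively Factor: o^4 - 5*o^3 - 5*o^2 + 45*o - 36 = (o + 3)*(o^3 - 8*o^2 + 19*o - 12) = (o - 3)*(o + 3)*(o^2 - 5*o + 4) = (o - 3)*(o - 1)*(o + 3)*(o - 4)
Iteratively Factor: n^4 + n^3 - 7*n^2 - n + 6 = (n - 2)*(n^3 + 3*n^2 - n - 3) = (n - 2)*(n + 3)*(n^2 - 1) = (n - 2)*(n - 1)*(n + 3)*(n + 1)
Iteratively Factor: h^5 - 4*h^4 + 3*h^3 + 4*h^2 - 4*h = (h)*(h^4 - 4*h^3 + 3*h^2 + 4*h - 4) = h*(h - 2)*(h^3 - 2*h^2 - h + 2) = h*(h - 2)*(h - 1)*(h^2 - h - 2) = h*(h - 2)^2*(h - 1)*(h + 1)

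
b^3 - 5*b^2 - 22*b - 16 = (b - 8)*(b + 1)*(b + 2)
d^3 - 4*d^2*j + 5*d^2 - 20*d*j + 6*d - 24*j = (d + 2)*(d + 3)*(d - 4*j)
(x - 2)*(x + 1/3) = x^2 - 5*x/3 - 2/3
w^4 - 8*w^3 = w^3*(w - 8)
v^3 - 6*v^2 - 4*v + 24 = (v - 6)*(v - 2)*(v + 2)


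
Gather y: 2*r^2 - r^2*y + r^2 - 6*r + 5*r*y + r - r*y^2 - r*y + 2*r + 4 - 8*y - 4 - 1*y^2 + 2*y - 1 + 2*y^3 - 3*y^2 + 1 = 3*r^2 - 3*r + 2*y^3 + y^2*(-r - 4) + y*(-r^2 + 4*r - 6)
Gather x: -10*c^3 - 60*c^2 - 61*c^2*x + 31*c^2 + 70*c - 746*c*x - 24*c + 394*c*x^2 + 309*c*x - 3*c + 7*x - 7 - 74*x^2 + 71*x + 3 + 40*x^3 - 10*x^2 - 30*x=-10*c^3 - 29*c^2 + 43*c + 40*x^3 + x^2*(394*c - 84) + x*(-61*c^2 - 437*c + 48) - 4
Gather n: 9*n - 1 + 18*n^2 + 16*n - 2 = 18*n^2 + 25*n - 3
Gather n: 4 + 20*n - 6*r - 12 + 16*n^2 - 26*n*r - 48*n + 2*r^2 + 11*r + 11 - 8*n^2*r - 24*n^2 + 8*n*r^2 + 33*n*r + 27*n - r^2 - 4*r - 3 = n^2*(-8*r - 8) + n*(8*r^2 + 7*r - 1) + r^2 + r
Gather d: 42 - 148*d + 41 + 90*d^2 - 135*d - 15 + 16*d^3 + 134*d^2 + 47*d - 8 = 16*d^3 + 224*d^2 - 236*d + 60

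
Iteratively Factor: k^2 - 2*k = (k)*(k - 2)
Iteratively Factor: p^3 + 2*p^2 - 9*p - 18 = (p - 3)*(p^2 + 5*p + 6) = (p - 3)*(p + 3)*(p + 2)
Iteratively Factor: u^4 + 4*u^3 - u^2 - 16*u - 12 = (u - 2)*(u^3 + 6*u^2 + 11*u + 6) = (u - 2)*(u + 2)*(u^2 + 4*u + 3) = (u - 2)*(u + 1)*(u + 2)*(u + 3)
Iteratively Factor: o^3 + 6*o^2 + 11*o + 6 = (o + 3)*(o^2 + 3*o + 2) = (o + 2)*(o + 3)*(o + 1)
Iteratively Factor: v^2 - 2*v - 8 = (v - 4)*(v + 2)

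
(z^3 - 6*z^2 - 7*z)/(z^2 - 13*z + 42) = z*(z + 1)/(z - 6)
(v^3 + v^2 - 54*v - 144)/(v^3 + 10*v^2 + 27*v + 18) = (v - 8)/(v + 1)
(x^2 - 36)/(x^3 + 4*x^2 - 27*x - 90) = (x - 6)/(x^2 - 2*x - 15)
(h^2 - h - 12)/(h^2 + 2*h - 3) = (h - 4)/(h - 1)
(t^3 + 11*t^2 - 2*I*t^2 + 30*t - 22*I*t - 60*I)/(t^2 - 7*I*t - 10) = (t^2 + 11*t + 30)/(t - 5*I)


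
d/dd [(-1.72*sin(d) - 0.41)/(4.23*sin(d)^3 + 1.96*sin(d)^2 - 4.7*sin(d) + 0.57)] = (14.5512*sin(d)^3 + 8.5741*sin(d)^2 + 1.6072*sin(d) - 2.9074)*cos(d)/(17.8929*sin(d)^6 + 16.5816*sin(d)^5 - 35.9204*sin(d)^4 - 13.6018*sin(d)^3 + 24.3244*sin(d)^2 - 5.358*sin(d) + 0.3249)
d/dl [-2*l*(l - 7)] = 14 - 4*l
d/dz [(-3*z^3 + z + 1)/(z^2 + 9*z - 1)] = ((1 - 9*z^2)*(z^2 + 9*z - 1) - (2*z + 9)*(-3*z^3 + z + 1))/(z^2 + 9*z - 1)^2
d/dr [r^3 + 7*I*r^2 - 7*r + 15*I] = 3*r^2 + 14*I*r - 7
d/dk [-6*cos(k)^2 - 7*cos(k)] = (12*cos(k) + 7)*sin(k)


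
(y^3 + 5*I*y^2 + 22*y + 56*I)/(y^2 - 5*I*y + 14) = (y^2 + 3*I*y + 28)/(y - 7*I)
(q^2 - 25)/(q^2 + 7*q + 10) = (q - 5)/(q + 2)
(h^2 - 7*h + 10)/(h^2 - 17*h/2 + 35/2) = 2*(h - 2)/(2*h - 7)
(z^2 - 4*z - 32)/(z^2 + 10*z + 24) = (z - 8)/(z + 6)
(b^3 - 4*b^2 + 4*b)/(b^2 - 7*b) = (b^2 - 4*b + 4)/(b - 7)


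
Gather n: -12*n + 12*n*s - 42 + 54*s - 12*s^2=n*(12*s - 12) - 12*s^2 + 54*s - 42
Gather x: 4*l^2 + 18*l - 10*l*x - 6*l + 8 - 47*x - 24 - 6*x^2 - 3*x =4*l^2 + 12*l - 6*x^2 + x*(-10*l - 50) - 16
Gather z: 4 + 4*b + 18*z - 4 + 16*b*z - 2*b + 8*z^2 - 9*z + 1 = 2*b + 8*z^2 + z*(16*b + 9) + 1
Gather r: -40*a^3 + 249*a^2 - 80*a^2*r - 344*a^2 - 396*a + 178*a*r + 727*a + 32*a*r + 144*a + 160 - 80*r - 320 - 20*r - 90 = -40*a^3 - 95*a^2 + 475*a + r*(-80*a^2 + 210*a - 100) - 250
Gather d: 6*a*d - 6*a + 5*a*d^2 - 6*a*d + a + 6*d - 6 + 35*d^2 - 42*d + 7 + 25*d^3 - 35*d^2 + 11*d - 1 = 5*a*d^2 - 5*a + 25*d^3 - 25*d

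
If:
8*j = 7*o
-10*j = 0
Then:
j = 0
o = 0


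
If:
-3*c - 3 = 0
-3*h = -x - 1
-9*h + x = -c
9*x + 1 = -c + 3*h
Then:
No Solution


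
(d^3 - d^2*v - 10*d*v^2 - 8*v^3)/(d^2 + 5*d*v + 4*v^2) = (d^2 - 2*d*v - 8*v^2)/(d + 4*v)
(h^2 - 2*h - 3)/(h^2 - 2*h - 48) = (-h^2 + 2*h + 3)/(-h^2 + 2*h + 48)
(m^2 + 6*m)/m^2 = (m + 6)/m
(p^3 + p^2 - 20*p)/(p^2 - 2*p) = (p^2 + p - 20)/(p - 2)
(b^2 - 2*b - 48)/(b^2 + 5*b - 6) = (b - 8)/(b - 1)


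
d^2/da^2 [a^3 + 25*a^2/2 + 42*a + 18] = 6*a + 25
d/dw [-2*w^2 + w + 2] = 1 - 4*w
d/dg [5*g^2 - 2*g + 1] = 10*g - 2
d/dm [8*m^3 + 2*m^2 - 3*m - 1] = 24*m^2 + 4*m - 3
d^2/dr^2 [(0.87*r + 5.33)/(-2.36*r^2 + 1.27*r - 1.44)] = (-(0.87*r + 5.33)*(4.72*r - 1.27)*(9.44*r - 2.54) + (12.3192*r + 22.9478)*(2.36*r^2 - 1.27*r + 1.44))/(2.36*r^2 - 1.27*r + 1.44)^3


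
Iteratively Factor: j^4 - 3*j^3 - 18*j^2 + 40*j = (j - 2)*(j^3 - j^2 - 20*j) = j*(j - 2)*(j^2 - j - 20) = j*(j - 2)*(j + 4)*(j - 5)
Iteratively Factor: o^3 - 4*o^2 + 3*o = (o)*(o^2 - 4*o + 3) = o*(o - 3)*(o - 1)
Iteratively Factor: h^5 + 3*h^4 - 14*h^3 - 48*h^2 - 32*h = (h + 4)*(h^4 - h^3 - 10*h^2 - 8*h) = (h - 4)*(h + 4)*(h^3 + 3*h^2 + 2*h) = (h - 4)*(h + 2)*(h + 4)*(h^2 + h) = h*(h - 4)*(h + 2)*(h + 4)*(h + 1)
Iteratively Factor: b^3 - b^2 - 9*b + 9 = (b - 3)*(b^2 + 2*b - 3) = (b - 3)*(b + 3)*(b - 1)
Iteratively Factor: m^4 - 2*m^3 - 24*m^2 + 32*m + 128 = (m + 4)*(m^3 - 6*m^2 + 32) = (m - 4)*(m + 4)*(m^2 - 2*m - 8) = (m - 4)*(m + 2)*(m + 4)*(m - 4)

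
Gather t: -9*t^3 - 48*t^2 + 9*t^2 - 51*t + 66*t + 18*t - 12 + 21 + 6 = -9*t^3 - 39*t^2 + 33*t + 15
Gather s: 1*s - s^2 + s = -s^2 + 2*s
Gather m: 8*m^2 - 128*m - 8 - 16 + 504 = 8*m^2 - 128*m + 480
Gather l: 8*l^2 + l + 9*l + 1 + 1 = 8*l^2 + 10*l + 2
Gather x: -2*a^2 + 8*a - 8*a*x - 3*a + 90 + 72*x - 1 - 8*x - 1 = -2*a^2 + 5*a + x*(64 - 8*a) + 88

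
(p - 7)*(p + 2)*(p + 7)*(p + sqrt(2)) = p^4 + sqrt(2)*p^3 + 2*p^3 - 49*p^2 + 2*sqrt(2)*p^2 - 98*p - 49*sqrt(2)*p - 98*sqrt(2)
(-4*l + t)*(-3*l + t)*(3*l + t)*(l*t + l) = 36*l^4*t + 36*l^4 - 9*l^3*t^2 - 9*l^3*t - 4*l^2*t^3 - 4*l^2*t^2 + l*t^4 + l*t^3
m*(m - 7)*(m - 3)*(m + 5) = m^4 - 5*m^3 - 29*m^2 + 105*m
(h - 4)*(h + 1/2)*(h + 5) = h^3 + 3*h^2/2 - 39*h/2 - 10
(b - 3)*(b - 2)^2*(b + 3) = b^4 - 4*b^3 - 5*b^2 + 36*b - 36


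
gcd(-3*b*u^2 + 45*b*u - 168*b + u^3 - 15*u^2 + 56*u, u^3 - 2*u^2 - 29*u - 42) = u - 7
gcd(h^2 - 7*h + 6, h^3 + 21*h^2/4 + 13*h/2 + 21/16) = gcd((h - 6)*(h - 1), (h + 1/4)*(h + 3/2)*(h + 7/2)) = 1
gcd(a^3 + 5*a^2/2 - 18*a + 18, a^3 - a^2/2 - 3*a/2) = a - 3/2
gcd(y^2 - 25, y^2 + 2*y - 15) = y + 5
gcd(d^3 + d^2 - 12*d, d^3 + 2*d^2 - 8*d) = d^2 + 4*d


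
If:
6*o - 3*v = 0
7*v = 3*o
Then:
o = 0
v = 0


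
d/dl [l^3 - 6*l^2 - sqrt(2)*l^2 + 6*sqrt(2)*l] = 3*l^2 - 12*l - 2*sqrt(2)*l + 6*sqrt(2)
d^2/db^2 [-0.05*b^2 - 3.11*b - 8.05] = -0.100000000000000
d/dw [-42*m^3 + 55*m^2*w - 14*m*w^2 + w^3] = 55*m^2 - 28*m*w + 3*w^2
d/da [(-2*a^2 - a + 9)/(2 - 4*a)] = (4*a^2 - 4*a + 17)/(2*(4*a^2 - 4*a + 1))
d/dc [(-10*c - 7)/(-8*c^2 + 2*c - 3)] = 4*(-20*c^2 - 28*c + 11)/(64*c^4 - 32*c^3 + 52*c^2 - 12*c + 9)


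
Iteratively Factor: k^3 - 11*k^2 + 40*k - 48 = (k - 3)*(k^2 - 8*k + 16) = (k - 4)*(k - 3)*(k - 4)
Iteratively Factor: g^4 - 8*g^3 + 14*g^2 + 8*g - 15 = (g - 5)*(g^3 - 3*g^2 - g + 3) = (g - 5)*(g - 3)*(g^2 - 1) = (g - 5)*(g - 3)*(g + 1)*(g - 1)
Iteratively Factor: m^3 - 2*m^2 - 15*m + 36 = (m - 3)*(m^2 + m - 12) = (m - 3)^2*(m + 4)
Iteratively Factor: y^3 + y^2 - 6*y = (y - 2)*(y^2 + 3*y) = (y - 2)*(y + 3)*(y)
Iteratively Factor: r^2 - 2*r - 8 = (r - 4)*(r + 2)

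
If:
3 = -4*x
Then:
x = -3/4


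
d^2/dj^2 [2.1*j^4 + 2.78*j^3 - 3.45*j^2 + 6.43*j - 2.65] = 25.2*j^2 + 16.68*j - 6.9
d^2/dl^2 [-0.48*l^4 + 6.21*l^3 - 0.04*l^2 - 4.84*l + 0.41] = -5.76*l^2 + 37.26*l - 0.08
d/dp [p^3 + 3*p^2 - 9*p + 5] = 3*p^2 + 6*p - 9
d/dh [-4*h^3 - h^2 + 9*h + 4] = -12*h^2 - 2*h + 9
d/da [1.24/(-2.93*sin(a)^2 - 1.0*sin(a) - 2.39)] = (7.2664*sin(a) + 1.24)*cos(a)/(2.93*sin(a)^2 + 1.0*sin(a) + 2.39)^2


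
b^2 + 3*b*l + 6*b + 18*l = (b + 6)*(b + 3*l)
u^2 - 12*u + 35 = (u - 7)*(u - 5)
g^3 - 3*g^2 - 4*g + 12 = (g - 3)*(g - 2)*(g + 2)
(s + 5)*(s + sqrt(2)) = s^2 + sqrt(2)*s + 5*s + 5*sqrt(2)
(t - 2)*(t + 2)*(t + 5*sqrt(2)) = t^3 + 5*sqrt(2)*t^2 - 4*t - 20*sqrt(2)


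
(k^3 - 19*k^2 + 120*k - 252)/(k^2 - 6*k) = k - 13 + 42/k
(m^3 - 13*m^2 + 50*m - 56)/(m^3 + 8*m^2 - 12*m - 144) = (m^2 - 9*m + 14)/(m^2 + 12*m + 36)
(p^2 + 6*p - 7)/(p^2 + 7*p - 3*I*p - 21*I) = (p - 1)/(p - 3*I)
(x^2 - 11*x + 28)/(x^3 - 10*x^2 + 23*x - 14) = (x - 4)/(x^2 - 3*x + 2)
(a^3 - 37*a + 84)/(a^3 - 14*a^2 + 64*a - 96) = (a^2 + 4*a - 21)/(a^2 - 10*a + 24)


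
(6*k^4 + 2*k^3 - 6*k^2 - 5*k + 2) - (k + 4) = 6*k^4 + 2*k^3 - 6*k^2 - 6*k - 2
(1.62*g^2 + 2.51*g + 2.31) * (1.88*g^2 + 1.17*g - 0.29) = 3.0456*g^4 + 6.6142*g^3 + 6.8097*g^2 + 1.9748*g - 0.6699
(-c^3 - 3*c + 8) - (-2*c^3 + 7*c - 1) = c^3 - 10*c + 9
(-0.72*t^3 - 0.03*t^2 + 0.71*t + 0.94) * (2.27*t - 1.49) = -1.6344*t^4 + 1.0047*t^3 + 1.6564*t^2 + 1.0759*t - 1.4006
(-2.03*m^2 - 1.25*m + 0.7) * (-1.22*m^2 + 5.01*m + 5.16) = 2.4766*m^4 - 8.6453*m^3 - 17.5913*m^2 - 2.943*m + 3.612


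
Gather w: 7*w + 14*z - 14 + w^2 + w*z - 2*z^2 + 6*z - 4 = w^2 + w*(z + 7) - 2*z^2 + 20*z - 18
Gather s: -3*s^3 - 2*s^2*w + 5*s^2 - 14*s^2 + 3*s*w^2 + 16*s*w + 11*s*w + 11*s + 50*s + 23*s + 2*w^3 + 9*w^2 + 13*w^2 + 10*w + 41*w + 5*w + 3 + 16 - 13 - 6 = -3*s^3 + s^2*(-2*w - 9) + s*(3*w^2 + 27*w + 84) + 2*w^3 + 22*w^2 + 56*w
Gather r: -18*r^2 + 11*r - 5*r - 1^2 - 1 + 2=-18*r^2 + 6*r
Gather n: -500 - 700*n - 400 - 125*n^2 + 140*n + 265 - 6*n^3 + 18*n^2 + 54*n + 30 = -6*n^3 - 107*n^2 - 506*n - 605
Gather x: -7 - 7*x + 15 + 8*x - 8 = x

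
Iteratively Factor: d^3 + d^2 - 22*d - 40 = (d + 2)*(d^2 - d - 20) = (d - 5)*(d + 2)*(d + 4)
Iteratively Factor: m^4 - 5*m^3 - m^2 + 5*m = (m + 1)*(m^3 - 6*m^2 + 5*m) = (m - 1)*(m + 1)*(m^2 - 5*m) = m*(m - 1)*(m + 1)*(m - 5)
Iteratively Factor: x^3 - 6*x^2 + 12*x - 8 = (x - 2)*(x^2 - 4*x + 4) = (x - 2)^2*(x - 2)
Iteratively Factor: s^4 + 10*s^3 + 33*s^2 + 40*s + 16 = (s + 4)*(s^3 + 6*s^2 + 9*s + 4) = (s + 4)^2*(s^2 + 2*s + 1) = (s + 1)*(s + 4)^2*(s + 1)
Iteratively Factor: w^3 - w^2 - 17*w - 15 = (w - 5)*(w^2 + 4*w + 3) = (w - 5)*(w + 3)*(w + 1)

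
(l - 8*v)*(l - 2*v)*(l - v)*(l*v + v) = l^4*v - 11*l^3*v^2 + l^3*v + 26*l^2*v^3 - 11*l^2*v^2 - 16*l*v^4 + 26*l*v^3 - 16*v^4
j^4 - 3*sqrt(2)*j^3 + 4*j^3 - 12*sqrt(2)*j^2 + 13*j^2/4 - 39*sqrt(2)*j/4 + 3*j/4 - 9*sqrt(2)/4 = (j + 1/2)^2*(j + 3)*(j - 3*sqrt(2))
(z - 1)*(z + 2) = z^2 + z - 2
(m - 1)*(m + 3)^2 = m^3 + 5*m^2 + 3*m - 9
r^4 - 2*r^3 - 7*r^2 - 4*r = r*(r - 4)*(r + 1)^2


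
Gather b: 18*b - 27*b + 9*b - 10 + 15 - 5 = 0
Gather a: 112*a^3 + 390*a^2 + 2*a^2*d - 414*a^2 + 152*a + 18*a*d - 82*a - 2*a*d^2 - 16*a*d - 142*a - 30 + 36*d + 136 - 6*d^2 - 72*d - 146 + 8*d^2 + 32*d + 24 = 112*a^3 + a^2*(2*d - 24) + a*(-2*d^2 + 2*d - 72) + 2*d^2 - 4*d - 16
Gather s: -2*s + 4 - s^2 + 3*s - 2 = -s^2 + s + 2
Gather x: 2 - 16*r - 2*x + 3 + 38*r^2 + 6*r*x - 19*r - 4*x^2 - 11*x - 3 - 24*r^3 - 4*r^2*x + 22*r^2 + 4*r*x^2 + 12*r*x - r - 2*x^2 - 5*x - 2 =-24*r^3 + 60*r^2 - 36*r + x^2*(4*r - 6) + x*(-4*r^2 + 18*r - 18)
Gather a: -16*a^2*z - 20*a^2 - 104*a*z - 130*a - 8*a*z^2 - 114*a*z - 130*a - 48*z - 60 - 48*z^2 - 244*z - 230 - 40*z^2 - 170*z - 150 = a^2*(-16*z - 20) + a*(-8*z^2 - 218*z - 260) - 88*z^2 - 462*z - 440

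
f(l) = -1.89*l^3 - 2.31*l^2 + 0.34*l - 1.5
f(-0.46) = -1.96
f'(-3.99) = -71.49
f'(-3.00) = -36.83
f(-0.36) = -1.83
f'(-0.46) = 1.27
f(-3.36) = 42.97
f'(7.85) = -385.33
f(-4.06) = 85.53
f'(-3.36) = -48.15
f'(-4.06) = -74.36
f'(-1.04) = -0.99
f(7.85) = -1055.44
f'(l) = -5.67*l^2 - 4.62*l + 0.34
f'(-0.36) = 1.27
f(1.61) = -14.83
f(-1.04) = -2.23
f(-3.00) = 27.72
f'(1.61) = -21.80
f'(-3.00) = -36.83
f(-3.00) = 27.72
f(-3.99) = 80.42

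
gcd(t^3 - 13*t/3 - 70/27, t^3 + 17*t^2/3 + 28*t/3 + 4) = t + 2/3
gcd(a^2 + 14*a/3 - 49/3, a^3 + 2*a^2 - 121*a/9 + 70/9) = a - 7/3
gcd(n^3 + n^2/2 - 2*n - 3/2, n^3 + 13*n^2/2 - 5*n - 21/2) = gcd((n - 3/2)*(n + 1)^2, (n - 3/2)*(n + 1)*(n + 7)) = n^2 - n/2 - 3/2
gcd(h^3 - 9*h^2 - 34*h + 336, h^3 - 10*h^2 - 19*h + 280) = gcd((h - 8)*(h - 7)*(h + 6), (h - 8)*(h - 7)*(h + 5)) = h^2 - 15*h + 56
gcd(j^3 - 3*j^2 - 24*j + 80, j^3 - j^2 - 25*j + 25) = j + 5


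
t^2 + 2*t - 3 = (t - 1)*(t + 3)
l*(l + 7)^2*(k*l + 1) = k*l^4 + 14*k*l^3 + 49*k*l^2 + l^3 + 14*l^2 + 49*l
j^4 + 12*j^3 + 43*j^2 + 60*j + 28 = (j + 1)*(j + 2)^2*(j + 7)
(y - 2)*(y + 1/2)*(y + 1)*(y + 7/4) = y^4 + 5*y^3/4 - 27*y^2/8 - 43*y/8 - 7/4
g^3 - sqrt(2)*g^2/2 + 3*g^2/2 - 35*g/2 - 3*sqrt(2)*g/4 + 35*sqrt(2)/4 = (g - 7/2)*(g + 5)*(g - sqrt(2)/2)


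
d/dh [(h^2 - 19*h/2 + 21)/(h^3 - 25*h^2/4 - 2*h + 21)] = 2*(-8*h^2 + 56*h - 35)/(16*h^4 - 8*h^3 - 111*h^2 + 28*h + 196)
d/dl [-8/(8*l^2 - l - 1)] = 8*(16*l - 1)/(-8*l^2 + l + 1)^2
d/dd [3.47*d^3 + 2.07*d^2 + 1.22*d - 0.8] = 10.41*d^2 + 4.14*d + 1.22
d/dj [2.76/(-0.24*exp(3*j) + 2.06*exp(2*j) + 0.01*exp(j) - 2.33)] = (1.9872*exp(2*j) - 11.3712*exp(j) - 0.0276)*exp(j)/(0.24*exp(3*j) - 2.06*exp(2*j) - 0.01*exp(j) + 2.33)^2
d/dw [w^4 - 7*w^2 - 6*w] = 4*w^3 - 14*w - 6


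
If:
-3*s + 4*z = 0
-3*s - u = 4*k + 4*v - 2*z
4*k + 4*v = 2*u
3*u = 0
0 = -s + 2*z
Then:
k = -v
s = 0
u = 0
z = 0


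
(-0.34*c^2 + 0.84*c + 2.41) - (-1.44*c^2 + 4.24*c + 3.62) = 1.1*c^2 - 3.4*c - 1.21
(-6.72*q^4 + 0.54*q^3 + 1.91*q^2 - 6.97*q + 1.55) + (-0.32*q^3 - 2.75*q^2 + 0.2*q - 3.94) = -6.72*q^4 + 0.22*q^3 - 0.84*q^2 - 6.77*q - 2.39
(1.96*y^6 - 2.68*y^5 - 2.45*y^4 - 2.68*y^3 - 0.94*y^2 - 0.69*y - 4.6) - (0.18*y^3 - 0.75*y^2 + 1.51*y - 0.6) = 1.96*y^6 - 2.68*y^5 - 2.45*y^4 - 2.86*y^3 - 0.19*y^2 - 2.2*y - 4.0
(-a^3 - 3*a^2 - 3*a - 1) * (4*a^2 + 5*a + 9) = -4*a^5 - 17*a^4 - 36*a^3 - 46*a^2 - 32*a - 9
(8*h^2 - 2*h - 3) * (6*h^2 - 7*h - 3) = 48*h^4 - 68*h^3 - 28*h^2 + 27*h + 9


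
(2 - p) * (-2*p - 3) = 2*p^2 - p - 6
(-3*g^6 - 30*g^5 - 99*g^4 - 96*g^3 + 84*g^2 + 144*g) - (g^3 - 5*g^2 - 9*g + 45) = -3*g^6 - 30*g^5 - 99*g^4 - 97*g^3 + 89*g^2 + 153*g - 45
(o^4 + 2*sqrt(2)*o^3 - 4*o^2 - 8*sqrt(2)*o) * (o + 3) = o^5 + 2*sqrt(2)*o^4 + 3*o^4 - 4*o^3 + 6*sqrt(2)*o^3 - 12*o^2 - 8*sqrt(2)*o^2 - 24*sqrt(2)*o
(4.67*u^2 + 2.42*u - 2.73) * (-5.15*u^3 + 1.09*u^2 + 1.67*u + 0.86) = -24.0505*u^5 - 7.3727*u^4 + 24.4962*u^3 + 5.0819*u^2 - 2.4779*u - 2.3478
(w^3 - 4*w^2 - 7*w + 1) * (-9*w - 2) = -9*w^4 + 34*w^3 + 71*w^2 + 5*w - 2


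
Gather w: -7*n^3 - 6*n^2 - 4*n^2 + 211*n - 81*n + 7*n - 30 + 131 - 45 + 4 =-7*n^3 - 10*n^2 + 137*n + 60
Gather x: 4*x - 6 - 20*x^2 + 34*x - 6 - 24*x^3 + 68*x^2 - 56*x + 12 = -24*x^3 + 48*x^2 - 18*x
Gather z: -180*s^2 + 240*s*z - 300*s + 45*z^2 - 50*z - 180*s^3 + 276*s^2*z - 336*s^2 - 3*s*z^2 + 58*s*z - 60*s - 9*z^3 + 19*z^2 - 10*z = -180*s^3 - 516*s^2 - 360*s - 9*z^3 + z^2*(64 - 3*s) + z*(276*s^2 + 298*s - 60)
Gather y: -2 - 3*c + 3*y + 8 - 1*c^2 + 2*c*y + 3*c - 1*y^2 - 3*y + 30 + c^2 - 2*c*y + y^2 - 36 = 0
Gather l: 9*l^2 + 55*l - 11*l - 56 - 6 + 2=9*l^2 + 44*l - 60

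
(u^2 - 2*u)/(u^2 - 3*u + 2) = u/(u - 1)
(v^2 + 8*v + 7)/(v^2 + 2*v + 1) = (v + 7)/(v + 1)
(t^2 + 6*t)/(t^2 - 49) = t*(t + 6)/(t^2 - 49)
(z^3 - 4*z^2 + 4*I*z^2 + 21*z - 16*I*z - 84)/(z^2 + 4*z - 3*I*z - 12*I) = (z^2 + z*(-4 + 7*I) - 28*I)/(z + 4)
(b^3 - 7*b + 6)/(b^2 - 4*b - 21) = (b^2 - 3*b + 2)/(b - 7)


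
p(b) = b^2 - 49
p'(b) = 2*b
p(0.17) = -48.97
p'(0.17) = 0.34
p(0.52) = -48.73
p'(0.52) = 1.04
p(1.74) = -45.97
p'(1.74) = 3.48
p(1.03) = -47.94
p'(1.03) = 2.06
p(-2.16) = -44.33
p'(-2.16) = -4.32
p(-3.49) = -36.82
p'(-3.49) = -6.98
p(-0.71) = -48.50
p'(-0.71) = -1.42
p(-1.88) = -45.47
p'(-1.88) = -3.76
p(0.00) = -49.00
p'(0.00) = 0.00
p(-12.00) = 95.00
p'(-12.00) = -24.00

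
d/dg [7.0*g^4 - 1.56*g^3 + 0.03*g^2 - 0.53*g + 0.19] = 28.0*g^3 - 4.68*g^2 + 0.06*g - 0.53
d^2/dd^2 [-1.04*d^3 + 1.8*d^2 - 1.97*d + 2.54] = 3.6 - 6.24*d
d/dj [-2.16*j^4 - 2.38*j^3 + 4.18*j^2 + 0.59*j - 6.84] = -8.64*j^3 - 7.14*j^2 + 8.36*j + 0.59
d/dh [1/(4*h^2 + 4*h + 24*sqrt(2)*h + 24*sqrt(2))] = (-2*h - 6*sqrt(2) - 1)/(4*(h^2 + h + 6*sqrt(2)*h + 6*sqrt(2))^2)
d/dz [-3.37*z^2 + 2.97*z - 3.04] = 2.97 - 6.74*z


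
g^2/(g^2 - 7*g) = g/(g - 7)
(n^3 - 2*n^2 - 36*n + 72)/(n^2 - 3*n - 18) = (n^2 + 4*n - 12)/(n + 3)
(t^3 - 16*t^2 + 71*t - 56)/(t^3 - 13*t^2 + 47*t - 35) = (t - 8)/(t - 5)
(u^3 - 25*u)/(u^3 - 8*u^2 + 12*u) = (u^2 - 25)/(u^2 - 8*u + 12)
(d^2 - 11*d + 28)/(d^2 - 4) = (d^2 - 11*d + 28)/(d^2 - 4)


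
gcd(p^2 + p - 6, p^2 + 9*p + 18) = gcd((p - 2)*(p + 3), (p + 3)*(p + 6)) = p + 3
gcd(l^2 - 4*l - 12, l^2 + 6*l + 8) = l + 2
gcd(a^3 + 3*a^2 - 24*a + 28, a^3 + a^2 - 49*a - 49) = a + 7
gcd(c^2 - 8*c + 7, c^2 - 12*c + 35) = c - 7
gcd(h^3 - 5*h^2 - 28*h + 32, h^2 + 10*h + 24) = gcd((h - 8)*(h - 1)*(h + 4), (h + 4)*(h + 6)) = h + 4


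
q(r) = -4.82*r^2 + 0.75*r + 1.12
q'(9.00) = -86.01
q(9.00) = -382.55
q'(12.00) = -114.93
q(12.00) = -683.96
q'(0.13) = -0.50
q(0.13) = 1.14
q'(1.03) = -9.18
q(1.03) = -3.22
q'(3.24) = -30.48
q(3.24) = -47.05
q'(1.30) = -11.78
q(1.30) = -6.05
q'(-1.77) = 17.81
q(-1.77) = -15.31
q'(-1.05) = 10.87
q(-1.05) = -4.98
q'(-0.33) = 3.93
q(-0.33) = 0.35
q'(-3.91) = 38.44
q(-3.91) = -75.50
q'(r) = 0.75 - 9.64*r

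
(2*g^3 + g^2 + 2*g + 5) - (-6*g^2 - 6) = 2*g^3 + 7*g^2 + 2*g + 11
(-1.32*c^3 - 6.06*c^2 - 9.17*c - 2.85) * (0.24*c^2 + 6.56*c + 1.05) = -0.3168*c^5 - 10.1136*c^4 - 43.3404*c^3 - 67.2022*c^2 - 28.3245*c - 2.9925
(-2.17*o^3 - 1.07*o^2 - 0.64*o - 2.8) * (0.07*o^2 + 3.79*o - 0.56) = -0.1519*o^5 - 8.2992*o^4 - 2.8849*o^3 - 2.0224*o^2 - 10.2536*o + 1.568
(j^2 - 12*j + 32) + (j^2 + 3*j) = 2*j^2 - 9*j + 32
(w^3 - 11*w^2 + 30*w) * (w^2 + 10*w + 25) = w^5 - w^4 - 55*w^3 + 25*w^2 + 750*w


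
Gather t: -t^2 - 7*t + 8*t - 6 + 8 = -t^2 + t + 2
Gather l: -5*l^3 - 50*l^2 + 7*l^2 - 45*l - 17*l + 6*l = -5*l^3 - 43*l^2 - 56*l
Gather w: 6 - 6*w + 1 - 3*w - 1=6 - 9*w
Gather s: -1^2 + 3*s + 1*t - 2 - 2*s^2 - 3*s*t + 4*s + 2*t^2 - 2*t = -2*s^2 + s*(7 - 3*t) + 2*t^2 - t - 3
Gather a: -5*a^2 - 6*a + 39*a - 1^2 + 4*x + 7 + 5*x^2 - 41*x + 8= -5*a^2 + 33*a + 5*x^2 - 37*x + 14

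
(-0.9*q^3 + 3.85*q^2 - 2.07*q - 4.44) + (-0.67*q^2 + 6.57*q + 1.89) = -0.9*q^3 + 3.18*q^2 + 4.5*q - 2.55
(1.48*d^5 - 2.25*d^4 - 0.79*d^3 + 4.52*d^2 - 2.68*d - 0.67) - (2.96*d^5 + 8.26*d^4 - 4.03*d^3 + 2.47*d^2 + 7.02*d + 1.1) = -1.48*d^5 - 10.51*d^4 + 3.24*d^3 + 2.05*d^2 - 9.7*d - 1.77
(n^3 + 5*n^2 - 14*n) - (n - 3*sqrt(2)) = n^3 + 5*n^2 - 15*n + 3*sqrt(2)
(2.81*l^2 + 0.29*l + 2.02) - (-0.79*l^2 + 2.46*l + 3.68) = 3.6*l^2 - 2.17*l - 1.66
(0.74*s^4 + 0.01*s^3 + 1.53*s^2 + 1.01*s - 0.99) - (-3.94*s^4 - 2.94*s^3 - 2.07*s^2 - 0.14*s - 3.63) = 4.68*s^4 + 2.95*s^3 + 3.6*s^2 + 1.15*s + 2.64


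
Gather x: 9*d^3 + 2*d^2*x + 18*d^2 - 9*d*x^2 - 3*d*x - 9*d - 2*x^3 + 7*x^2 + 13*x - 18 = 9*d^3 + 18*d^2 - 9*d - 2*x^3 + x^2*(7 - 9*d) + x*(2*d^2 - 3*d + 13) - 18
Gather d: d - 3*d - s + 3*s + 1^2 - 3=-2*d + 2*s - 2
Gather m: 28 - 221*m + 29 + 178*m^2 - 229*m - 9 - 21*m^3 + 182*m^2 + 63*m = -21*m^3 + 360*m^2 - 387*m + 48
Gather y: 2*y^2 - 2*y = 2*y^2 - 2*y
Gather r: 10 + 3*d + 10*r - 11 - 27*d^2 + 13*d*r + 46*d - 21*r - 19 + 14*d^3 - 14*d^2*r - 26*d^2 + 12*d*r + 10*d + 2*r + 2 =14*d^3 - 53*d^2 + 59*d + r*(-14*d^2 + 25*d - 9) - 18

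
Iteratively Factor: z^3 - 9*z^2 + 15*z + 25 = (z - 5)*(z^2 - 4*z - 5) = (z - 5)^2*(z + 1)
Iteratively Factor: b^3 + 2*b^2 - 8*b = (b)*(b^2 + 2*b - 8) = b*(b + 4)*(b - 2)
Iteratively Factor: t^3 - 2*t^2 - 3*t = (t - 3)*(t^2 + t) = t*(t - 3)*(t + 1)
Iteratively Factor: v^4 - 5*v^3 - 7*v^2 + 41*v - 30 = (v - 5)*(v^3 - 7*v + 6) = (v - 5)*(v + 3)*(v^2 - 3*v + 2) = (v - 5)*(v - 1)*(v + 3)*(v - 2)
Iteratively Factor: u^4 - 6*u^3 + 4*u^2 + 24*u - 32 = (u - 2)*(u^3 - 4*u^2 - 4*u + 16) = (u - 2)^2*(u^2 - 2*u - 8) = (u - 4)*(u - 2)^2*(u + 2)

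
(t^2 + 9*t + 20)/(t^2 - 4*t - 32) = (t + 5)/(t - 8)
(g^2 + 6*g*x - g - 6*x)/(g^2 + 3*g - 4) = (g + 6*x)/(g + 4)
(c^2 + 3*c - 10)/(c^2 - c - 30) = (c - 2)/(c - 6)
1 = 1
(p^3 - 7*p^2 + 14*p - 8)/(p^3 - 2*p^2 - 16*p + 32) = (p - 1)/(p + 4)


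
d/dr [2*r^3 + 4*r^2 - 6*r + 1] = 6*r^2 + 8*r - 6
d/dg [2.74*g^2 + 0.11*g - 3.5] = 5.48*g + 0.11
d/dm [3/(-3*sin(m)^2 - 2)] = 36*sin(2*m)/(7 - 3*cos(2*m))^2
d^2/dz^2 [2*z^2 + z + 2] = 4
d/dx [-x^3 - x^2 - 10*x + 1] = -3*x^2 - 2*x - 10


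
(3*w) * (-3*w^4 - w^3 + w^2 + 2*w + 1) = -9*w^5 - 3*w^4 + 3*w^3 + 6*w^2 + 3*w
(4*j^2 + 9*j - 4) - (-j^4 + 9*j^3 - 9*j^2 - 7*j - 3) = j^4 - 9*j^3 + 13*j^2 + 16*j - 1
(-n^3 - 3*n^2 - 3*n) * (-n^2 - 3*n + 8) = n^5 + 6*n^4 + 4*n^3 - 15*n^2 - 24*n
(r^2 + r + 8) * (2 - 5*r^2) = -5*r^4 - 5*r^3 - 38*r^2 + 2*r + 16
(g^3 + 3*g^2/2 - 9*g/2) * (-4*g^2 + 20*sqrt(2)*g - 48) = -4*g^5 - 6*g^4 + 20*sqrt(2)*g^4 - 30*g^3 + 30*sqrt(2)*g^3 - 90*sqrt(2)*g^2 - 72*g^2 + 216*g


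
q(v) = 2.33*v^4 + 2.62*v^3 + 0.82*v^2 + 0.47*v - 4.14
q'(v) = 9.32*v^3 + 7.86*v^2 + 1.64*v + 0.47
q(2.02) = 60.54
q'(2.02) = 112.67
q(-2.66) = 67.75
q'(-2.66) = -123.69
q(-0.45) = -4.33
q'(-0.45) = 0.47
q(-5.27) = 1429.89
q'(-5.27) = -1153.98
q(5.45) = 2502.52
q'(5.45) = 1751.58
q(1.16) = 5.82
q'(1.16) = 27.50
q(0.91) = 0.54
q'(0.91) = 15.49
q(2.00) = 58.32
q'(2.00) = 109.75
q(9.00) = 17263.62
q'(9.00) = 7446.17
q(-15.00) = 109287.06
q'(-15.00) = -29710.63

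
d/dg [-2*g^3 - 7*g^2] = 2*g*(-3*g - 7)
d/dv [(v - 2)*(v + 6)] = 2*v + 4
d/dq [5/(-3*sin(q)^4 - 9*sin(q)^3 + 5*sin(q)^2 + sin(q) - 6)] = 5*(12*sin(q)^3 + 27*sin(q)^2 - 10*sin(q) - 1)*cos(q)/(3*sin(q)^4 + 9*sin(q)^3 - 5*sin(q)^2 - sin(q) + 6)^2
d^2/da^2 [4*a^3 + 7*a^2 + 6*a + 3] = 24*a + 14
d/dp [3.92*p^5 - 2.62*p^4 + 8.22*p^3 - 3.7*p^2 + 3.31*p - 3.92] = 19.6*p^4 - 10.48*p^3 + 24.66*p^2 - 7.4*p + 3.31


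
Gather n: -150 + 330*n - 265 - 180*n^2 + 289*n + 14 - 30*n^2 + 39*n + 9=-210*n^2 + 658*n - 392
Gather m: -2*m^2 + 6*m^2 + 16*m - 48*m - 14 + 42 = 4*m^2 - 32*m + 28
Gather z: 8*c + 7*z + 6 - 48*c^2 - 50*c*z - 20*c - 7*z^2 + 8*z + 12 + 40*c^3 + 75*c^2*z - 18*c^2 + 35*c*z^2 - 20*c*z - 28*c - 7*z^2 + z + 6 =40*c^3 - 66*c^2 - 40*c + z^2*(35*c - 14) + z*(75*c^2 - 70*c + 16) + 24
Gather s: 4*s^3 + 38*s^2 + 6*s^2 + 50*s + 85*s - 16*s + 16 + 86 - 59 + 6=4*s^3 + 44*s^2 + 119*s + 49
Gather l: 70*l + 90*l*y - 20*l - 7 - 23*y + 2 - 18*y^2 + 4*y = l*(90*y + 50) - 18*y^2 - 19*y - 5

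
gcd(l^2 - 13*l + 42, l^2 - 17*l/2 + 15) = l - 6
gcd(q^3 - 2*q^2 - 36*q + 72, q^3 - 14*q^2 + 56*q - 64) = q - 2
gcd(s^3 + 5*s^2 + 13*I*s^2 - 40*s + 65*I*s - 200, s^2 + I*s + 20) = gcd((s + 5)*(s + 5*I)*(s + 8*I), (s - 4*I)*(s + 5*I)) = s + 5*I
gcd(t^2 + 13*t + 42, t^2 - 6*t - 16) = 1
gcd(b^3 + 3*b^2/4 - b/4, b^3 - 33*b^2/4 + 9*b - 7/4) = b - 1/4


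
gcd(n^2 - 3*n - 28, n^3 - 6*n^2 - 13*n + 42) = n - 7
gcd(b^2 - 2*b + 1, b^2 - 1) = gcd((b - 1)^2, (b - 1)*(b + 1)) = b - 1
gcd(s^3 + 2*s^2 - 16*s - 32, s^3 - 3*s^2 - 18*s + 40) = s + 4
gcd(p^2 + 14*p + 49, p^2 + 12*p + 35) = p + 7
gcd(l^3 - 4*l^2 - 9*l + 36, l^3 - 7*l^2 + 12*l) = l^2 - 7*l + 12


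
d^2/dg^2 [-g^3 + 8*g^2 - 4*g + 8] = 16 - 6*g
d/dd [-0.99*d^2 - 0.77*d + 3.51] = -1.98*d - 0.77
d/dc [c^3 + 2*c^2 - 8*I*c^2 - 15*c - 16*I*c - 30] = 3*c^2 + c*(4 - 16*I) - 15 - 16*I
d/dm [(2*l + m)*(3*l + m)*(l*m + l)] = l*(6*l^2 + 10*l*m + 5*l + 3*m^2 + 2*m)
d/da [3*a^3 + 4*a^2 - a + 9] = 9*a^2 + 8*a - 1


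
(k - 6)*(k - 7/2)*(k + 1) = k^3 - 17*k^2/2 + 23*k/2 + 21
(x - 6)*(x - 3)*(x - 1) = x^3 - 10*x^2 + 27*x - 18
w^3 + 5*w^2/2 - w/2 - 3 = (w - 1)*(w + 3/2)*(w + 2)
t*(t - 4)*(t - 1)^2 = t^4 - 6*t^3 + 9*t^2 - 4*t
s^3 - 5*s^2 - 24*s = s*(s - 8)*(s + 3)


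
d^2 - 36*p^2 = (d - 6*p)*(d + 6*p)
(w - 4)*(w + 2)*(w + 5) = w^3 + 3*w^2 - 18*w - 40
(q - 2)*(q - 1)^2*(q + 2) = q^4 - 2*q^3 - 3*q^2 + 8*q - 4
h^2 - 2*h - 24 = (h - 6)*(h + 4)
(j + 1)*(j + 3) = j^2 + 4*j + 3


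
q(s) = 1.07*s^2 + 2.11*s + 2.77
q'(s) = 2.14*s + 2.11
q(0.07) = 2.92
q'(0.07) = 2.26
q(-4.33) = 13.70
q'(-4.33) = -7.16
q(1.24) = 7.03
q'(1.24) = 4.76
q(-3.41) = 8.02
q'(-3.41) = -5.19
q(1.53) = 8.50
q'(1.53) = 5.38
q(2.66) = 15.95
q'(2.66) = 7.80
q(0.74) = 4.92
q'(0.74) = 3.69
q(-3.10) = 6.51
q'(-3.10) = -4.52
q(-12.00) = 131.53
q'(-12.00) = -23.57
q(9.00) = 108.43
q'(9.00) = 21.37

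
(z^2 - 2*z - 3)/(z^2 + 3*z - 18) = (z + 1)/(z + 6)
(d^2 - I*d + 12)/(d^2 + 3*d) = (d^2 - I*d + 12)/(d*(d + 3))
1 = 1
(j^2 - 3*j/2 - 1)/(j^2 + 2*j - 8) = (j + 1/2)/(j + 4)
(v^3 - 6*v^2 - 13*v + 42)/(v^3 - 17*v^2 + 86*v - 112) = (v + 3)/(v - 8)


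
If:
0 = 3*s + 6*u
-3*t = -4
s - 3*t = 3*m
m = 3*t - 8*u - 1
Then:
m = -19/11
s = -13/11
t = 4/3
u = 13/22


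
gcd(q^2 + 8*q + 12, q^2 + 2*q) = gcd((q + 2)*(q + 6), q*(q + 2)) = q + 2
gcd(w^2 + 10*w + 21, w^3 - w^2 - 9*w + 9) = w + 3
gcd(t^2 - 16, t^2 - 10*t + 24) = t - 4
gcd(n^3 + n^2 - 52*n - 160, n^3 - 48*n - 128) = n^2 - 4*n - 32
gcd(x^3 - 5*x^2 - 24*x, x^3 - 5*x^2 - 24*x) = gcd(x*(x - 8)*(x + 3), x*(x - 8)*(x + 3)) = x^3 - 5*x^2 - 24*x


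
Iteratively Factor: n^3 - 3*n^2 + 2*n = (n - 2)*(n^2 - n) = n*(n - 2)*(n - 1)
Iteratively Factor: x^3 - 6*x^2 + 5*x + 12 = (x - 4)*(x^2 - 2*x - 3) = (x - 4)*(x - 3)*(x + 1)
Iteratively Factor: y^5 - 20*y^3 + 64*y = (y - 4)*(y^4 + 4*y^3 - 4*y^2 - 16*y) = (y - 4)*(y + 4)*(y^3 - 4*y) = (y - 4)*(y + 2)*(y + 4)*(y^2 - 2*y) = (y - 4)*(y - 2)*(y + 2)*(y + 4)*(y)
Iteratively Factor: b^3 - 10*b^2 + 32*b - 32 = (b - 2)*(b^2 - 8*b + 16) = (b - 4)*(b - 2)*(b - 4)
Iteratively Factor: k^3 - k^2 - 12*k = (k + 3)*(k^2 - 4*k) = k*(k + 3)*(k - 4)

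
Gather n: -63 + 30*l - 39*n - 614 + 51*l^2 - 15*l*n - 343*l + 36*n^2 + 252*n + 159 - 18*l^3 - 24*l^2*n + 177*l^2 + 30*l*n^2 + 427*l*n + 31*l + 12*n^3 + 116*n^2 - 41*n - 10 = -18*l^3 + 228*l^2 - 282*l + 12*n^3 + n^2*(30*l + 152) + n*(-24*l^2 + 412*l + 172) - 528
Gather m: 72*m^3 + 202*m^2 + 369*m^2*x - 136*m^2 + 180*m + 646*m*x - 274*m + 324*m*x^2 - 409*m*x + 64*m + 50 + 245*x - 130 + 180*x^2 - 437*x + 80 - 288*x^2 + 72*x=72*m^3 + m^2*(369*x + 66) + m*(324*x^2 + 237*x - 30) - 108*x^2 - 120*x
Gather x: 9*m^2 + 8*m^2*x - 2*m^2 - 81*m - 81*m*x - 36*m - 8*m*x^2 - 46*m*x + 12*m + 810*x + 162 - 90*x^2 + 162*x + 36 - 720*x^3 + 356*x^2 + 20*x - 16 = 7*m^2 - 105*m - 720*x^3 + x^2*(266 - 8*m) + x*(8*m^2 - 127*m + 992) + 182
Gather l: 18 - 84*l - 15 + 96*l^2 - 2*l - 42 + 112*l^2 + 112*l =208*l^2 + 26*l - 39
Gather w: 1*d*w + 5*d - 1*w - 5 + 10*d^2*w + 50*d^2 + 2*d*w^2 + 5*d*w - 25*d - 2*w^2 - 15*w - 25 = 50*d^2 - 20*d + w^2*(2*d - 2) + w*(10*d^2 + 6*d - 16) - 30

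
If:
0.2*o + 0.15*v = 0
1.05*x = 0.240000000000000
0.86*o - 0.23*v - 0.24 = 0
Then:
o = 0.21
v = -0.27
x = 0.23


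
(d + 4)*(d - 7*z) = d^2 - 7*d*z + 4*d - 28*z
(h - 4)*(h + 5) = h^2 + h - 20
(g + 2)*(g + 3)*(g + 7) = g^3 + 12*g^2 + 41*g + 42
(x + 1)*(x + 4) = x^2 + 5*x + 4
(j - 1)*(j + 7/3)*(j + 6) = j^3 + 22*j^2/3 + 17*j/3 - 14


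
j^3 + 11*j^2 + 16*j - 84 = (j - 2)*(j + 6)*(j + 7)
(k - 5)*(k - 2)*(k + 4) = k^3 - 3*k^2 - 18*k + 40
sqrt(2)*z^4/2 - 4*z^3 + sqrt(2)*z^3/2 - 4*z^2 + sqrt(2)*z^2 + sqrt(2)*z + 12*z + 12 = (z - 3*sqrt(2))*(z - 2*sqrt(2))*(z + sqrt(2))*(sqrt(2)*z/2 + sqrt(2)/2)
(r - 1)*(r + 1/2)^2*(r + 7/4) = r^4 + 7*r^3/4 - 3*r^2/4 - 25*r/16 - 7/16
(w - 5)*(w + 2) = w^2 - 3*w - 10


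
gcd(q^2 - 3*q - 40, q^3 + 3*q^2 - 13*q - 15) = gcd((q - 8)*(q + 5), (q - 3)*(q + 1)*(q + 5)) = q + 5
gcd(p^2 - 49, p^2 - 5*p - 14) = p - 7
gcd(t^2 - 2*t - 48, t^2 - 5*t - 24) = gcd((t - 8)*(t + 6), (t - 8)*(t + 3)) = t - 8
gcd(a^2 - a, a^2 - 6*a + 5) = a - 1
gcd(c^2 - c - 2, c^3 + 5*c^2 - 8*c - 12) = c^2 - c - 2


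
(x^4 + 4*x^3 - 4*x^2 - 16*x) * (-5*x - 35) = -5*x^5 - 55*x^4 - 120*x^3 + 220*x^2 + 560*x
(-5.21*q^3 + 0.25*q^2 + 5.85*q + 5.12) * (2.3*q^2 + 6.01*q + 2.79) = -11.983*q^5 - 30.7371*q^4 + 0.421599999999998*q^3 + 47.632*q^2 + 47.0927*q + 14.2848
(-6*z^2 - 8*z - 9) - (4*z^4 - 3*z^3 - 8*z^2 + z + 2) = -4*z^4 + 3*z^3 + 2*z^2 - 9*z - 11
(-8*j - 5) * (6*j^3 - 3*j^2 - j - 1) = -48*j^4 - 6*j^3 + 23*j^2 + 13*j + 5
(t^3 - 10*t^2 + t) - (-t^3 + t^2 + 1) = 2*t^3 - 11*t^2 + t - 1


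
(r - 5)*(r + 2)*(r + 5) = r^3 + 2*r^2 - 25*r - 50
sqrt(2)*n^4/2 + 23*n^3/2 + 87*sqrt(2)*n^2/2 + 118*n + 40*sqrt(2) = (n/2 + sqrt(2))*(n + 4*sqrt(2))*(n + 5*sqrt(2))*(sqrt(2)*n + 1)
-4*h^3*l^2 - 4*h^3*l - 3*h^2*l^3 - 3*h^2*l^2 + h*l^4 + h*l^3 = l*(-4*h + l)*(h + l)*(h*l + h)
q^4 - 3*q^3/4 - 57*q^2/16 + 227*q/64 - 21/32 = (q - 7/4)*(q - 3/4)*(q - 1/4)*(q + 2)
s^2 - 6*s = s*(s - 6)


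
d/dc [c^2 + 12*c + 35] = 2*c + 12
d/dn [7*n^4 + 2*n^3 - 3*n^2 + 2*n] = 28*n^3 + 6*n^2 - 6*n + 2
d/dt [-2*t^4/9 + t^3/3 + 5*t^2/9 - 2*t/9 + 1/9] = -8*t^3/9 + t^2 + 10*t/9 - 2/9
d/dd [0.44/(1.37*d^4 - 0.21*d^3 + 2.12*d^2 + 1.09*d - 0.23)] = (-2.4112*d^3 + 0.2772*d^2 - 1.8656*d - 0.4796)/(1.37*d^4 - 0.21*d^3 + 2.12*d^2 + 1.09*d - 0.23)^2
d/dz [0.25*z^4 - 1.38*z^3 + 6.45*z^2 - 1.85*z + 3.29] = 1.0*z^3 - 4.14*z^2 + 12.9*z - 1.85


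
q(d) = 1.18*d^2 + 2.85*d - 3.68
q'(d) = 2.36*d + 2.85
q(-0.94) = -5.32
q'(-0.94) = 0.63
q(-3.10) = -1.18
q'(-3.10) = -4.47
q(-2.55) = -3.27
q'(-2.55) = -3.17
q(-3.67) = 1.75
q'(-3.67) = -5.81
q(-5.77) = 19.16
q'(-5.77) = -10.77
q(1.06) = 0.67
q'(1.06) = 5.35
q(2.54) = 11.17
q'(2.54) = 8.84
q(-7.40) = 39.85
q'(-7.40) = -14.61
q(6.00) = 55.90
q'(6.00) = 17.01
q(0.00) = -3.68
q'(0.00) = 2.85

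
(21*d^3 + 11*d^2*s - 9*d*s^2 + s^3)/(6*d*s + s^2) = (21*d^3 + 11*d^2*s - 9*d*s^2 + s^3)/(s*(6*d + s))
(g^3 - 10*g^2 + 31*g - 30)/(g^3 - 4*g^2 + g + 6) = (g - 5)/(g + 1)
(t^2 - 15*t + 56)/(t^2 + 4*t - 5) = (t^2 - 15*t + 56)/(t^2 + 4*t - 5)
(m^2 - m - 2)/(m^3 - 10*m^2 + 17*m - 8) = (m^2 - m - 2)/(m^3 - 10*m^2 + 17*m - 8)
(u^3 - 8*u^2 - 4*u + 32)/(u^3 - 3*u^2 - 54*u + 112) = (u + 2)/(u + 7)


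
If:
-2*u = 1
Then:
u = -1/2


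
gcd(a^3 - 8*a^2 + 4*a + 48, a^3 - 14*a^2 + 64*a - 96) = a^2 - 10*a + 24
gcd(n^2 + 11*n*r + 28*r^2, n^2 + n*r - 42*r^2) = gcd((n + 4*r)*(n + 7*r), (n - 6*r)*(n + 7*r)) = n + 7*r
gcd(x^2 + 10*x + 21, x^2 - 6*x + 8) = 1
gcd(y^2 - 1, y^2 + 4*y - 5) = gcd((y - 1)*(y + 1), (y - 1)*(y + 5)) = y - 1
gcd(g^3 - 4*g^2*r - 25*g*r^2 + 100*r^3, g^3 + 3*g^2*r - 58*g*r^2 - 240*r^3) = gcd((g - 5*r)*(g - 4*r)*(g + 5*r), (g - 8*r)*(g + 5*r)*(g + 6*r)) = g + 5*r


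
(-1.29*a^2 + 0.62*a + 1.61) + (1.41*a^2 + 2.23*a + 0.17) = 0.12*a^2 + 2.85*a + 1.78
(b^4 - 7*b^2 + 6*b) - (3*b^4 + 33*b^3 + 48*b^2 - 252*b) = -2*b^4 - 33*b^3 - 55*b^2 + 258*b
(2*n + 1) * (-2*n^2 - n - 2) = -4*n^3 - 4*n^2 - 5*n - 2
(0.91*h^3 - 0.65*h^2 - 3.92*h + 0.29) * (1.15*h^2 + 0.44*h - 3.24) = 1.0465*h^5 - 0.3471*h^4 - 7.7424*h^3 + 0.7147*h^2 + 12.8284*h - 0.9396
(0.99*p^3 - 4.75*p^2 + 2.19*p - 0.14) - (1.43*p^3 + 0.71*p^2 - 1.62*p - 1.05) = -0.44*p^3 - 5.46*p^2 + 3.81*p + 0.91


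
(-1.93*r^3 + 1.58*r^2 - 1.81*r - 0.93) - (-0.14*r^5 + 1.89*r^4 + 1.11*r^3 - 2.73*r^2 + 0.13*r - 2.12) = 0.14*r^5 - 1.89*r^4 - 3.04*r^3 + 4.31*r^2 - 1.94*r + 1.19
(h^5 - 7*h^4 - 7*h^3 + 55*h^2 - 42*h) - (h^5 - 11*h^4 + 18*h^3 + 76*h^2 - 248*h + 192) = 4*h^4 - 25*h^3 - 21*h^2 + 206*h - 192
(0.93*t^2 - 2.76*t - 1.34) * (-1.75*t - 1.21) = -1.6275*t^3 + 3.7047*t^2 + 5.6846*t + 1.6214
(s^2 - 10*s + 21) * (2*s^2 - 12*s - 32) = 2*s^4 - 32*s^3 + 130*s^2 + 68*s - 672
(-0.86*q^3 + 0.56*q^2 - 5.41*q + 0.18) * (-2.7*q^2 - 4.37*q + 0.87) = 2.322*q^5 + 2.2462*q^4 + 11.4116*q^3 + 23.6429*q^2 - 5.4933*q + 0.1566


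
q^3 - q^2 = q^2*(q - 1)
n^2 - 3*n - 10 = (n - 5)*(n + 2)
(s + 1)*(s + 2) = s^2 + 3*s + 2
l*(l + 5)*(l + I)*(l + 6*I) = l^4 + 5*l^3 + 7*I*l^3 - 6*l^2 + 35*I*l^2 - 30*l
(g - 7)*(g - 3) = g^2 - 10*g + 21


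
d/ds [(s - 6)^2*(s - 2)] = (s - 6)*(3*s - 10)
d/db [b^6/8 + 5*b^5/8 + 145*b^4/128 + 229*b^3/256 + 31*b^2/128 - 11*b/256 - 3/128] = 3*b^5/4 + 25*b^4/8 + 145*b^3/32 + 687*b^2/256 + 31*b/64 - 11/256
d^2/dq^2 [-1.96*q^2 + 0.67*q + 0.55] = -3.92000000000000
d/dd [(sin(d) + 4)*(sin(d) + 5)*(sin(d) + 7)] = (3*sin(d)^2 + 32*sin(d) + 83)*cos(d)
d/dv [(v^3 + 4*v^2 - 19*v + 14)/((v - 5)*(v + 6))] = (v^4 + 2*v^3 - 67*v^2 - 268*v + 556)/(v^4 + 2*v^3 - 59*v^2 - 60*v + 900)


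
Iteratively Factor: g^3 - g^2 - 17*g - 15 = (g + 3)*(g^2 - 4*g - 5) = (g + 1)*(g + 3)*(g - 5)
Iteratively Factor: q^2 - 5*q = (q)*(q - 5)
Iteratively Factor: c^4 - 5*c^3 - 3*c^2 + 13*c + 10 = (c + 1)*(c^3 - 6*c^2 + 3*c + 10) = (c + 1)^2*(c^2 - 7*c + 10) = (c - 5)*(c + 1)^2*(c - 2)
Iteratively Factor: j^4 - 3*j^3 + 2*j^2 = (j - 1)*(j^3 - 2*j^2) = (j - 2)*(j - 1)*(j^2) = j*(j - 2)*(j - 1)*(j)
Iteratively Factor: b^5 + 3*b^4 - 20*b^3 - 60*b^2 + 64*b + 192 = (b + 2)*(b^4 + b^3 - 22*b^2 - 16*b + 96) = (b - 4)*(b + 2)*(b^3 + 5*b^2 - 2*b - 24) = (b - 4)*(b + 2)*(b + 4)*(b^2 + b - 6) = (b - 4)*(b - 2)*(b + 2)*(b + 4)*(b + 3)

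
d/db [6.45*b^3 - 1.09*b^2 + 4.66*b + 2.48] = 19.35*b^2 - 2.18*b + 4.66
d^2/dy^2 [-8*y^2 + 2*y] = -16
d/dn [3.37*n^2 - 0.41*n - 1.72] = 6.74*n - 0.41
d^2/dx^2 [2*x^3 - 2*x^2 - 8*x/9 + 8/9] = 12*x - 4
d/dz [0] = 0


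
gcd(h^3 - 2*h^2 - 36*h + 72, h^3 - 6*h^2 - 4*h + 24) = h^2 - 8*h + 12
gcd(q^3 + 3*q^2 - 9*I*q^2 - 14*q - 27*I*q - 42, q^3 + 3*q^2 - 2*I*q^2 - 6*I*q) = q^2 + q*(3 - 2*I) - 6*I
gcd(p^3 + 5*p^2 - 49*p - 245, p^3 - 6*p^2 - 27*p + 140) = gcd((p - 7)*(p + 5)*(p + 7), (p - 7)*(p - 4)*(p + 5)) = p^2 - 2*p - 35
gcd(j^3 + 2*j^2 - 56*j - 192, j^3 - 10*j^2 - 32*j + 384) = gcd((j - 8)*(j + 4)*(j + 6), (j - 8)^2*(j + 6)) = j^2 - 2*j - 48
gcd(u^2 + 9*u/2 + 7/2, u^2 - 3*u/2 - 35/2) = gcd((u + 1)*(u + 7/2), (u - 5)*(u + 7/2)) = u + 7/2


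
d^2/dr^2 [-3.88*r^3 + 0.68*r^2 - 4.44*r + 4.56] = 1.36 - 23.28*r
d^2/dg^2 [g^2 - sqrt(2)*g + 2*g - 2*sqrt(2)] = 2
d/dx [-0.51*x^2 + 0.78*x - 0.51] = 0.78 - 1.02*x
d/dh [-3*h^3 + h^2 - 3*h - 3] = -9*h^2 + 2*h - 3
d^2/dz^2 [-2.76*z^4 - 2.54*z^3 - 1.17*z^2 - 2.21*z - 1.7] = -33.12*z^2 - 15.24*z - 2.34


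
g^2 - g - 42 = (g - 7)*(g + 6)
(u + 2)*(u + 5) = u^2 + 7*u + 10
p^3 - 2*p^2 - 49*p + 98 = (p - 7)*(p - 2)*(p + 7)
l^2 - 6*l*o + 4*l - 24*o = (l + 4)*(l - 6*o)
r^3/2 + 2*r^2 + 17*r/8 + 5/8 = (r/2 + 1/2)*(r + 1/2)*(r + 5/2)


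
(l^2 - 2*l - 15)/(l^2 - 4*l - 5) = (l + 3)/(l + 1)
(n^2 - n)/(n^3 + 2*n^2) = (n - 1)/(n*(n + 2))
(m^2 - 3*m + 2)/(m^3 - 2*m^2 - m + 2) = 1/(m + 1)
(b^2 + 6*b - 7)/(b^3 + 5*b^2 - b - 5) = (b + 7)/(b^2 + 6*b + 5)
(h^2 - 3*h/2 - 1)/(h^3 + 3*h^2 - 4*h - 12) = (h + 1/2)/(h^2 + 5*h + 6)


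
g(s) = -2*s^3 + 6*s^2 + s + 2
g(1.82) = 11.64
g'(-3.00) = -89.00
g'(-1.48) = -29.90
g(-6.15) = 688.00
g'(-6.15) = -299.74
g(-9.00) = 1937.00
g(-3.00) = 107.00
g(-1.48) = 20.15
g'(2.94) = -15.58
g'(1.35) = 6.26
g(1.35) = 9.36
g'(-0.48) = -6.14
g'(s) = -6*s^2 + 12*s + 1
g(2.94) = 5.98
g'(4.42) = -63.18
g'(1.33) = 6.35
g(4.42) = -49.06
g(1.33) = 9.24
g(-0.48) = 3.12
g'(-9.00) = -593.00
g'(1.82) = 2.97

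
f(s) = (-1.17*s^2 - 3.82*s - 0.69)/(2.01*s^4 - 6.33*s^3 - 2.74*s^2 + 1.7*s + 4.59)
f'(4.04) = 0.82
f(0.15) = -0.27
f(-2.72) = 0.00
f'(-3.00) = 0.01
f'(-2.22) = 0.04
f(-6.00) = -0.01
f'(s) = (-2.34*s - 3.82)/(2.01*s^4 - 6.33*s^3 - 2.74*s^2 + 1.7*s + 4.59) + (-1.17*s^2 - 3.82*s - 0.69)*(-8.04*s^3 + 18.99*s^2 + 5.48*s - 1.7)/(2.01*s^4 - 6.33*s^3 - 2.74*s^2 + 1.7*s + 4.59)^2 = (4.7034*s^5 + 15.6285*s^4 - 42.8136*s^3 - 25.5589*s^2 - 14.5218*s - 16.3608)/(4.0401*s^8 - 25.4466*s^7 + 29.0541*s^6 + 41.5224*s^5 + 4.4374*s^4 - 67.4254*s^3 - 22.2632*s^2 + 15.606*s + 21.0681)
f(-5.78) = -0.01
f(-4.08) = -0.00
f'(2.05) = -0.15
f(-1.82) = 0.05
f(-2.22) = 0.02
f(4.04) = -0.42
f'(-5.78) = -0.00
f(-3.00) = 0.00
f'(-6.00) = -0.00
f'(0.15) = -0.85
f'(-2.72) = 0.02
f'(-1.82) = 0.09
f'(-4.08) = 0.00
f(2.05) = 0.60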